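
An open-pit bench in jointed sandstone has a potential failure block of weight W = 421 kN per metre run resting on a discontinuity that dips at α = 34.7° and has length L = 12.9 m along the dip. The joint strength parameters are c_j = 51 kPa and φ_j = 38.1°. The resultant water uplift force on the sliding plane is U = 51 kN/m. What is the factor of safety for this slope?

Resolving the block weight along and normal to the plane and applying the Mohr–Coulomb strength on the joint:
N' = W cosα − U = 421·cos34.7° − 51 = 295.1 kN/m
Driving force T = W sinα = 421·sin34.7° = 239.7 kN/m
Resisting force R = c_j·L + N'·tanφ_j = 51·12.9 + 295.1·tan38.1° = 657.9 + 231.4 = 889.3 kN/m
FS = R / T = 889.3 / 239.7 = 3.711

FS = 3.71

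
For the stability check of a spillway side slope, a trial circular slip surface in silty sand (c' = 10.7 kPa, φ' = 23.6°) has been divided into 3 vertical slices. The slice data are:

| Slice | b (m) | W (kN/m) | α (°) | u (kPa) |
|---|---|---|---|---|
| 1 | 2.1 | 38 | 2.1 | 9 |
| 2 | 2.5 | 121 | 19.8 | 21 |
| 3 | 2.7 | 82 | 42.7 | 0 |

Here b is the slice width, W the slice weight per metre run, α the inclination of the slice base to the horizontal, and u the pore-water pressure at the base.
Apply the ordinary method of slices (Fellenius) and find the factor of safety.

FS = 1.53

Ordinary method of slices: FS = Σ[c'·Δl_i + (W_i cosα_i − u_i·Δl_i)·tanφ'] / Σ W_i sinα_i, with Δl_i = b_i / cosα_i.
Slice 1: Δl = 2.1/cos2.1° = 2.101 m; N'_1 = 38·cos2.1° − 9·2.101 = 19.1; c'Δl = 22.49; W sinα = 1.4
Slice 2: Δl = 2.5/cos19.8° = 2.657 m; N'_2 = 121·cos19.8° − 21·2.657 = 58.0; c'Δl = 28.43; W sinα = 41.0
Slice 3: Δl = 2.7/cos42.7° = 3.674 m; N'_3 = 82·cos42.7° − 0·3.674 = 60.3; c'Δl = 39.31; W sinα = 55.6
Σc'Δl = 90.2 kN/m; ΣN' = 137.4 kN/m; ΣW sinα = 98.0 kN/m
Resisting = 90.2 + 137.4·tan23.6° = 90.2 + 60.0 = 150.2 kN/m
FS = 150.2 / 98.0 = 1.533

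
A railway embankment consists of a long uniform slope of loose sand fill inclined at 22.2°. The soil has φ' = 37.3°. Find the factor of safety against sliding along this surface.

FS = 1.87

For a dry cohesionless infinite slope the factor of safety is FS = tanφ' / tanβ.
FS = tan37.3° / tan22.2° = 0.7618 / 0.4081 = 1.867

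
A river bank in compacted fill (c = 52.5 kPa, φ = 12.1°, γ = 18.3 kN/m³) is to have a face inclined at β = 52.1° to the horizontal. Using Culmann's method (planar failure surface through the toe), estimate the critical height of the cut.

Culmann's analysis gives the critical failure plane at α_cr = (β + φ)/2 = (52.1 + 12.1)/2 = 32.1°, and the critical height
H_c = (4c/γ) · sinβ cosφ / [1 − cos(β − φ)]
    = (4·52.5/18.3) · sin52.1°·cos12.1° / [1 − cos(40.0°)]
    = 11.475 · 0.7891·0.9778 / [1 − 0.7660]
    = 11.475 · 0.7716 / 0.2340
    = 37.84 m

H_c = 37.84 m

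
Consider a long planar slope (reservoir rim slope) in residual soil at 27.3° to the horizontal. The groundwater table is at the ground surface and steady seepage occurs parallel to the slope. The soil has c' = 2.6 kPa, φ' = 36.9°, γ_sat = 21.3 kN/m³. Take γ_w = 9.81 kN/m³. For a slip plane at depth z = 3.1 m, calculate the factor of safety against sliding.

With seepage parallel to the slope and the water table at the surface, the effective normal stress on the slip plane uses the buoyant unit weight γ' = γ_sat − γ_w while the driving shear stress uses γ_sat:
FS = [c' + γ' z cos²β tanφ'] / [γ_sat z sinβ cosβ]
γ' = 21.3 − 9.81 = 11.49 kN/m³
Numerator = 2.6 + 11.49·3.1·cos²27.3°·tan36.9° = 2.6 + 11.49·3.1·0.7896·0.7508 = 23.718 kPa
Denominator = 21.3·3.1·sin27.3°·cos27.3° = 21.3·3.1·0.4586·0.8886 = 26.911 kPa
FS = 23.718 / 26.911 = 0.881

FS = 0.88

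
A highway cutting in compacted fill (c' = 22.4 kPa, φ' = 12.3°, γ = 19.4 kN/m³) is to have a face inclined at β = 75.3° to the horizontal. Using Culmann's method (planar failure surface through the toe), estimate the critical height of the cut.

Culmann's analysis gives the critical failure plane at α_cr = (β + φ')/2 = (75.3 + 12.3)/2 = 43.8°, and the critical height
H_c = (4c'/γ) · sinβ cosφ' / [1 − cos(β − φ')]
    = (4·22.4/19.4) · sin75.3°·cos12.3° / [1 − cos(63.0°)]
    = 4.619 · 0.9673·0.9770 / [1 − 0.4540]
    = 4.619 · 0.9451 / 0.5460
    = 7.99 m

H_c = 7.99 m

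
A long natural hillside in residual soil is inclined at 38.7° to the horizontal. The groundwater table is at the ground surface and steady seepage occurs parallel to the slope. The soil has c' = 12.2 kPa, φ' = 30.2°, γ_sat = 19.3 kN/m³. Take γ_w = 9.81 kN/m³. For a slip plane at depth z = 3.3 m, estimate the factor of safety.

With seepage parallel to the slope and the water table at the surface, the effective normal stress on the slip plane uses the buoyant unit weight γ' = γ_sat − γ_w while the driving shear stress uses γ_sat:
FS = [c' + γ' z cos²β tanφ'] / [γ_sat z sinβ cosβ]
γ' = 19.3 − 9.81 = 9.49 kN/m³
Numerator = 12.2 + 9.49·3.3·cos²38.7°·tan30.2° = 12.2 + 9.49·3.3·0.6091·0.5820 = 23.302 kPa
Denominator = 19.3·3.3·sin38.7°·cos38.7° = 19.3·3.3·0.6252·0.7804 = 31.078 kPa
FS = 23.302 / 31.078 = 0.750

FS = 0.75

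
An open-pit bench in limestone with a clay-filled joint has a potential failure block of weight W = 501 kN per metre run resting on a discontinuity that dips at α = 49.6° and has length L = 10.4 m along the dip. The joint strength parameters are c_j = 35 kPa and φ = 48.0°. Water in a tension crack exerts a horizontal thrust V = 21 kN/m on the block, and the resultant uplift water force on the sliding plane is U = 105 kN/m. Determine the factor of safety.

FS = 1.49

Resolving the block weight along and normal to the plane and applying the Mohr–Coulomb strength on the joint:
N' = W cosα − U − V sinα = 501·cos49.6° − 105 − 21·sin49.6° = 203.7 kN/m
Driving force T = W sinα + V cosα = 501·sin49.6° + 21·cos49.6° = 395.1 kN/m
Resisting force R = c_j·L + N'·tanφ = 35·10.4 + 203.7·tan48.0° = 364.0 + 226.2 = 590.2 kN/m
FS = R / T = 590.2 / 395.1 = 1.494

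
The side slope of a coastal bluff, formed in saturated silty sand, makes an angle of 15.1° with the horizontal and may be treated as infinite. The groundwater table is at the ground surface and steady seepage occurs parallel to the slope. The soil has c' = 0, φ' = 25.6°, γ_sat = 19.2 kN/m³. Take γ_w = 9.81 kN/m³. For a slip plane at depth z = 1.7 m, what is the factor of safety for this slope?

With seepage parallel to the slope and the water table at the surface, the effective normal stress on the slip plane uses the buoyant unit weight γ' = γ_sat − γ_w while the driving shear stress uses γ_sat:
FS = [c' + γ' z cos²β tanφ'] / [γ_sat z sinβ cosβ]
(For c' = 0 this reduces to FS = (γ'/γ_sat)·tanφ'/tanβ.)
γ' = 19.2 − 9.81 = 9.39 kN/m³
Numerator = 0.0 + 9.39·1.7·cos²15.1°·tan25.6° = 0.0 + 9.39·1.7·0.9321·0.4791 = 7.129 kPa
Denominator = 19.2·1.7·sin15.1°·cos15.1° = 19.2·1.7·0.2605·0.9655 = 8.209 kPa
FS = 7.129 / 8.209 = 0.868

FS = 0.87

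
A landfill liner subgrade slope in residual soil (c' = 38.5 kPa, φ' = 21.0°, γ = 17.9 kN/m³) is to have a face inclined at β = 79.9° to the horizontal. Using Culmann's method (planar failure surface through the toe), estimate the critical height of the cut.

Culmann's analysis gives the critical failure plane at α_cr = (β + φ')/2 = (79.9 + 21.0)/2 = 50.5°, and the critical height
H_c = (4c'/γ) · sinβ cosφ' / [1 − cos(β − φ')]
    = (4·38.5/17.9) · sin79.9°·cos21.0° / [1 − cos(58.9°)]
    = 8.603 · 0.9845·0.9336 / [1 − 0.5165]
    = 8.603 · 0.9191 / 0.4835
    = 16.36 m

H_c = 16.36 m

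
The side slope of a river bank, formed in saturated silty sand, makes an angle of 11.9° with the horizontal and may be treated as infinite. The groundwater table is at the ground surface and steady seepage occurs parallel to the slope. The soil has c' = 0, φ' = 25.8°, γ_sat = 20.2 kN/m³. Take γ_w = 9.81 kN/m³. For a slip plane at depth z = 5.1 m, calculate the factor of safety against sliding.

With seepage parallel to the slope and the water table at the surface, the effective normal stress on the slip plane uses the buoyant unit weight γ' = γ_sat − γ_w while the driving shear stress uses γ_sat:
FS = [c' + γ' z cos²β tanφ'] / [γ_sat z sinβ cosβ]
(For c' = 0 this reduces to FS = (γ'/γ_sat)·tanφ'/tanβ.)
γ' = 20.2 − 9.81 = 10.39 kN/m³
Numerator = 0.0 + 10.39·5.1·cos²11.9°·tan25.8° = 0.0 + 10.39·5.1·0.9575·0.4834 = 24.527 kPa
Denominator = 20.2·5.1·sin11.9°·cos11.9° = 20.2·5.1·0.2062·0.9785 = 20.787 kPa
FS = 24.527 / 20.787 = 1.180

FS = 1.18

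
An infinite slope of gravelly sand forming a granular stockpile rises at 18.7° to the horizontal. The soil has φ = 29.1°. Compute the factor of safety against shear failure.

For a dry cohesionless infinite slope the factor of safety is FS = tanφ / tanβ.
FS = tan29.1° / tan18.7° = 0.5566 / 0.3385 = 1.644

FS = 1.64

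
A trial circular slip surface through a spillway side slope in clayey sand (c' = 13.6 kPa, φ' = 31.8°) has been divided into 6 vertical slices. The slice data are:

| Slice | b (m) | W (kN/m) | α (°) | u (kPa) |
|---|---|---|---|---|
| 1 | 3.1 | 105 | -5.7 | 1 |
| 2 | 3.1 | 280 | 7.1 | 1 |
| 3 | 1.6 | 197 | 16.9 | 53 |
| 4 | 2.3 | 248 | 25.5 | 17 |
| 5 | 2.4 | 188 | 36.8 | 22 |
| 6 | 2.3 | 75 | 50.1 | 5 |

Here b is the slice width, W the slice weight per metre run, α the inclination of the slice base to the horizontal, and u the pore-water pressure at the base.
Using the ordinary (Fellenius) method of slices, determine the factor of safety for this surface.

Ordinary method of slices: FS = Σ[c'·Δl_i + (W_i cosα_i − u_i·Δl_i)·tanφ'] / Σ W_i sinα_i, with Δl_i = b_i / cosα_i.
Slice 1: Δl = 3.1/cos(-5.7°) = 3.115 m; N'_1 = 105·cos(-5.7°) − 1·3.115 = 101.4; c'Δl = 42.37; W sinα = -10.4
Slice 2: Δl = 3.1/cos7.1° = 3.124 m; N'_2 = 280·cos7.1° − 1·3.124 = 274.7; c'Δl = 42.49; W sinα = 34.6
Slice 3: Δl = 1.6/cos16.9° = 1.672 m; N'_3 = 197·cos16.9° − 53·1.672 = 99.9; c'Δl = 22.74; W sinα = 57.3
Slice 4: Δl = 2.3/cos25.5° = 2.548 m; N'_4 = 248·cos25.5° − 17·2.548 = 180.5; c'Δl = 34.66; W sinα = 106.8
Slice 5: Δl = 2.4/cos36.8° = 2.997 m; N'_5 = 188·cos36.8° − 22·2.997 = 84.6; c'Δl = 40.76; W sinα = 112.6
Slice 6: Δl = 2.3/cos50.1° = 3.586 m; N'_6 = 75·cos50.1° − 5·3.586 = 30.2; c'Δl = 48.76; W sinα = 57.5
Σc'Δl = 231.8 kN/m; ΣN' = 771.3 kN/m; ΣW sinα = 358.4 kN/m
Resisting = 231.8 + 771.3·tan31.8° = 231.8 + 478.2 = 710.0 kN/m
FS = 710.0 / 358.4 = 1.981

FS = 1.98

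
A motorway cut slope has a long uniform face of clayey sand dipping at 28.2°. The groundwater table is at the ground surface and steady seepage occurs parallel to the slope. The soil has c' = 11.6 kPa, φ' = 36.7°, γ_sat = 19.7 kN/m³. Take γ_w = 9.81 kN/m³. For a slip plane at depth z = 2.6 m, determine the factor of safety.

With seepage parallel to the slope and the water table at the surface, the effective normal stress on the slip plane uses the buoyant unit weight γ' = γ_sat − γ_w while the driving shear stress uses γ_sat:
FS = [c' + γ' z cos²β tanφ'] / [γ_sat z sinβ cosβ]
γ' = 19.7 − 9.81 = 9.89 kN/m³
Numerator = 11.6 + 9.89·2.6·cos²28.2°·tan36.7° = 11.6 + 9.89·2.6·0.7767·0.7454 = 26.487 kPa
Denominator = 19.7·2.6·sin28.2°·cos28.2° = 19.7·2.6·0.4726·0.8813 = 21.331 kPa
FS = 26.487 / 21.331 = 1.242

FS = 1.24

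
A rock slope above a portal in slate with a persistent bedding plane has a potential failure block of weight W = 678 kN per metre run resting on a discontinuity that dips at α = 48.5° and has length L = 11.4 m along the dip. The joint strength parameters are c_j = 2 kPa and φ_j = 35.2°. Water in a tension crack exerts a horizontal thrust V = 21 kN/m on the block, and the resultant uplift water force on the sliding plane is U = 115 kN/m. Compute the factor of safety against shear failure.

Resolving the block weight along and normal to the plane and applying the Mohr–Coulomb strength on the joint:
N' = W cosα − U − V sinα = 678·cos48.5° − 115 − 21·sin48.5° = 318.5 kN/m
Driving force T = W sinα + V cosα = 678·sin48.5° + 21·cos48.5° = 521.7 kN/m
Resisting force R = c_j·L + N'·tanφ_j = 2·11.4 + 318.5·tan35.2° = 22.8 + 224.7 = 247.5 kN/m
FS = R / T = 247.5 / 521.7 = 0.474

FS = 0.47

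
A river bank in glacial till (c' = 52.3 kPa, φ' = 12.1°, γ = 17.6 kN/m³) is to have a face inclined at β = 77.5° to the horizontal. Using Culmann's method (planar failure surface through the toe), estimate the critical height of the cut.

H_c = 19.44 m

Culmann's analysis gives the critical failure plane at α_cr = (β + φ')/2 = (77.5 + 12.1)/2 = 44.8°, and the critical height
H_c = (4c'/γ) · sinβ cosφ' / [1 − cos(β − φ')]
    = (4·52.3/17.6) · sin77.5°·cos12.1° / [1 − cos(65.4°)]
    = 11.886 · 0.9763·0.9778 / [1 − 0.4163]
    = 11.886 · 0.9546 / 0.5837
    = 19.44 m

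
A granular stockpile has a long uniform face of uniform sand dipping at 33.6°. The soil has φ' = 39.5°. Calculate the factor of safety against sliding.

FS = 1.24

For a dry cohesionless infinite slope the factor of safety is FS = tanφ' / tanβ.
FS = tan39.5° / tan33.6° = 0.8243 / 0.6644 = 1.241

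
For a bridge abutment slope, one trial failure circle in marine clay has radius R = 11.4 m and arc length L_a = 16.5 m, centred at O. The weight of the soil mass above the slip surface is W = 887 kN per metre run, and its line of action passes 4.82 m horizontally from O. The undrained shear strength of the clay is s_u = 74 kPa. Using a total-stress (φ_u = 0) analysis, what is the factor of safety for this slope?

FS = 3.26

Taking moments about the centre O, the resisting moment is provided by the undrained shear strength acting along the arc:
M_R = s_u·L_a·R = 74·16.50·11.4 = 13919.4 kN·m/m
M_D = W·d = 887·4.82 = 4275.3 kN·m/m
FS = M_R / M_D = 13919.4 / 4275.3 = 3.256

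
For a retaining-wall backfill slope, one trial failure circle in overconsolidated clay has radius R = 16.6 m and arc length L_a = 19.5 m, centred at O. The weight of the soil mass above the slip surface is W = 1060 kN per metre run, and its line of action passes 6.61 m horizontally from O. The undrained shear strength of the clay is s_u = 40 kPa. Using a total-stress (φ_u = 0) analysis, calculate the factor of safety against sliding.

Taking moments about the centre O, the resisting moment is provided by the undrained shear strength acting along the arc:
M_R = s_u·L_a·R = 40·19.50·16.6 = 12948.0 kN·m/m
M_D = W·d = 1060·6.61 = 7006.6 kN·m/m
FS = M_R / M_D = 12948.0 / 7006.6 = 1.848

FS = 1.85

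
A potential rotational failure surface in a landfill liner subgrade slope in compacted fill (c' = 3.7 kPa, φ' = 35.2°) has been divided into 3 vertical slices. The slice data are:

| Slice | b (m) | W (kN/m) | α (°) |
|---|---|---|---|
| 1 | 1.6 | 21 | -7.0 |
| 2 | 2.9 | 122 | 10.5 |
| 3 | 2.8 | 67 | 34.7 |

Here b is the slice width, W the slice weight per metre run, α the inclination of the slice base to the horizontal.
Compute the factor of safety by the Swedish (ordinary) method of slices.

Ordinary method of slices: FS = Σ[c'·Δl_i + (W_i cosα_i)·tanφ'] / Σ W_i sinα_i, with Δl_i = b_i / cosα_i.
Slice 1: Δl = 1.6/cos(-7.0°) = 1.612 m; N'_1 = 21·cos(-7.0°) = 20.8; c'Δl = 5.96; W sinα = -2.6
Slice 2: Δl = 2.9/cos10.5° = 2.949 m; N'_2 = 122·cos10.5° = 120.0; c'Δl = 10.91; W sinα = 22.2
Slice 3: Δl = 2.8/cos34.7° = 3.406 m; N'_3 = 67·cos34.7° = 55.1; c'Δl = 12.60; W sinα = 38.1
Σc'Δl = 29.5 kN/m; ΣN' = 195.9 kN/m; ΣW sinα = 57.8 kN/m
Resisting = 29.5 + 195.9·tan35.2° = 29.5 + 138.2 = 167.7 kN/m
FS = 167.7 / 57.8 = 2.900

FS = 2.90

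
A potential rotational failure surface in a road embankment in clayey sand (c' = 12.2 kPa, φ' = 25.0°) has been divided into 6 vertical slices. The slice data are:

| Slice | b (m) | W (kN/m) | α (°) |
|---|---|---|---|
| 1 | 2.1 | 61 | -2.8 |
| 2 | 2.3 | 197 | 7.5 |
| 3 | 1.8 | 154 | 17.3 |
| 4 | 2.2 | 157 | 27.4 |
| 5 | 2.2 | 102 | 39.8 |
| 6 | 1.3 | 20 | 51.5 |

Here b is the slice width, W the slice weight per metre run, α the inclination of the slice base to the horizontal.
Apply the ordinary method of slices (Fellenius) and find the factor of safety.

FS = 2.09

Ordinary method of slices: FS = Σ[c'·Δl_i + (W_i cosα_i)·tanφ'] / Σ W_i sinα_i, with Δl_i = b_i / cosα_i.
Slice 1: Δl = 2.1/cos(-2.8°) = 2.103 m; N'_1 = 61·cos(-2.8°) = 60.9; c'Δl = 25.65; W sinα = -3.0
Slice 2: Δl = 2.3/cos7.5° = 2.320 m; N'_2 = 197·cos7.5° = 195.3; c'Δl = 28.30; W sinα = 25.7
Slice 3: Δl = 1.8/cos17.3° = 1.885 m; N'_3 = 154·cos17.3° = 147.0; c'Δl = 23.00; W sinα = 45.8
Slice 4: Δl = 2.2/cos27.4° = 2.478 m; N'_4 = 157·cos27.4° = 139.4; c'Δl = 30.23; W sinα = 72.3
Slice 5: Δl = 2.2/cos39.8° = 2.864 m; N'_5 = 102·cos39.8° = 78.4; c'Δl = 34.94; W sinα = 65.3
Slice 6: Δl = 1.3/cos51.5° = 2.088 m; N'_6 = 20·cos51.5° = 12.5; c'Δl = 25.48; W sinα = 15.7
Σc'Δl = 167.6 kN/m; ΣN' = 633.5 kN/m; ΣW sinα = 221.7 kN/m
Resisting = 167.6 + 633.5·tan25.0° = 167.6 + 295.4 = 463.0 kN/m
FS = 463.0 / 221.7 = 2.088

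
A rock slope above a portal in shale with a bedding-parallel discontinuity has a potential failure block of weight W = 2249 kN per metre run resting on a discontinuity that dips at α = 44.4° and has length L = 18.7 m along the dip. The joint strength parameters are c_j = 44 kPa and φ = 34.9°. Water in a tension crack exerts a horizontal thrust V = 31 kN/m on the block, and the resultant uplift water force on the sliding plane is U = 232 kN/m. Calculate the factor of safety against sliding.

FS = 1.11

Resolving the block weight along and normal to the plane and applying the Mohr–Coulomb strength on the joint:
N' = W cosα − U − V sinα = 2249·cos44.4° − 232 − 31·sin44.4° = 1353.2 kN/m
Driving force T = W sinα + V cosα = 2249·sin44.4° + 31·cos44.4° = 1595.7 kN/m
Resisting force R = c_j·L + N'·tanφ = 44·18.7 + 1353.2·tan34.9° = 822.8 + 944.0 = 1766.8 kN/m
FS = R / T = 1766.8 / 1595.7 = 1.107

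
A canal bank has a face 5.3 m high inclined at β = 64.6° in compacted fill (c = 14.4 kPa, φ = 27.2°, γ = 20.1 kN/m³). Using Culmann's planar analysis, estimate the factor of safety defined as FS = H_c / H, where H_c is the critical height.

H_c = (4c/γ) · sinβ cosφ / [1 − cos(β − φ)]
    = (4·14.4/20.1) · sin64.6°·cos27.2° / [1 − cos37.4°]
    = 2.866 · 0.8034 / 0.2056 = 11.20 m
FS = H_c / H = 11.20 / 5.3 = 2.113

FS = 2.11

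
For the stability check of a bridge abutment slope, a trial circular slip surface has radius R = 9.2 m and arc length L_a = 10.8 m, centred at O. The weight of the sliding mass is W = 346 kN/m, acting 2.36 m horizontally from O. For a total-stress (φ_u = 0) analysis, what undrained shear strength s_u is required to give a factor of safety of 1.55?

FS = s_u·L_a·R / (W·d), so s_u = FS·W·d / (L_a·R).
s_u = 1.55·346·2.36 / (10.80·9.2) = 1265.7 / 99.36 = 12.74 kPa

s_u = 12.7 kPa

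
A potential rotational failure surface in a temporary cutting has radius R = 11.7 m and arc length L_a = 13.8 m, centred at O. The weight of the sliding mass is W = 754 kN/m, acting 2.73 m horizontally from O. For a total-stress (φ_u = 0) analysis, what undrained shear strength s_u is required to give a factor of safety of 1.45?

s_u = 18.5 kPa

FS = s_u·L_a·R / (W·d), so s_u = FS·W·d / (L_a·R).
s_u = 1.45·754·2.73 / (13.80·11.7) = 2984.7 / 161.46 = 18.49 kPa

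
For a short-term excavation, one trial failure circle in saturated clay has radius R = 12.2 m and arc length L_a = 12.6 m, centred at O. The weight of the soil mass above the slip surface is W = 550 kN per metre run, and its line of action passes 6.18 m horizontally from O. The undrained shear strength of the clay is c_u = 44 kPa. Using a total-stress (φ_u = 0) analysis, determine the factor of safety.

Taking moments about the centre O, the resisting moment is provided by the undrained shear strength acting along the arc:
M_R = c_u·L_a·R = 44·12.60·12.2 = 6763.7 kN·m/m
M_D = W·d = 550·6.18 = 3399.0 kN·m/m
FS = M_R / M_D = 6763.7 / 3399.0 = 1.990

FS = 1.99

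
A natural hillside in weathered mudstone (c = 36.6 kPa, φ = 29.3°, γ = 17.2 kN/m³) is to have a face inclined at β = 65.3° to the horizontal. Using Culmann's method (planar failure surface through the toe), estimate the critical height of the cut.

H_c = 35.31 m

Culmann's analysis gives the critical failure plane at α_cr = (β + φ)/2 = (65.3 + 29.3)/2 = 47.3°, and the critical height
H_c = (4c/γ) · sinβ cosφ / [1 − cos(β − φ)]
    = (4·36.6/17.2) · sin65.3°·cos29.3° / [1 − cos(36.0°)]
    = 8.512 · 0.9085·0.8721 / [1 − 0.8090]
    = 8.512 · 0.7923 / 0.1910
    = 35.31 m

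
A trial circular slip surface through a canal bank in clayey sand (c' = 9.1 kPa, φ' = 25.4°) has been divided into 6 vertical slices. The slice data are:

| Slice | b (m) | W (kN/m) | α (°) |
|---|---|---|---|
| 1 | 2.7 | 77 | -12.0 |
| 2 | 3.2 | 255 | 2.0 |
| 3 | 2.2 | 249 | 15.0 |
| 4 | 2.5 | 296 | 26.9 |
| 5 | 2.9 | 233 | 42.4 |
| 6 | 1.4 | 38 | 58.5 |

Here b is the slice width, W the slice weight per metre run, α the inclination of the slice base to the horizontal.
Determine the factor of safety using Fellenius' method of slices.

Ordinary method of slices: FS = Σ[c'·Δl_i + (W_i cosα_i)·tanφ'] / Σ W_i sinα_i, with Δl_i = b_i / cosα_i.
Slice 1: Δl = 2.7/cos(-12.0°) = 2.760 m; N'_1 = 77·cos(-12.0°) = 75.3; c'Δl = 25.12; W sinα = -16.0
Slice 2: Δl = 3.2/cos2.0° = 3.202 m; N'_2 = 255·cos2.0° = 254.8; c'Δl = 29.14; W sinα = 8.9
Slice 3: Δl = 2.2/cos15.0° = 2.278 m; N'_3 = 249·cos15.0° = 240.5; c'Δl = 20.73; W sinα = 64.4
Slice 4: Δl = 2.5/cos26.9° = 2.803 m; N'_4 = 296·cos26.9° = 264.0; c'Δl = 25.51; W sinα = 133.9
Slice 5: Δl = 2.9/cos42.4° = 3.927 m; N'_5 = 233·cos42.4° = 172.1; c'Δl = 35.74; W sinα = 157.1
Slice 6: Δl = 1.4/cos58.5° = 2.679 m; N'_6 = 38·cos58.5° = 19.9; c'Δl = 24.38; W sinα = 32.4
Σc'Δl = 160.6 kN/m; ΣN' = 1026.6 kN/m; ΣW sinα = 380.8 kN/m
Resisting = 160.6 + 1026.6·tan25.4° = 160.6 + 487.4 = 648.1 kN/m
FS = 648.1 / 380.8 = 1.702

FS = 1.70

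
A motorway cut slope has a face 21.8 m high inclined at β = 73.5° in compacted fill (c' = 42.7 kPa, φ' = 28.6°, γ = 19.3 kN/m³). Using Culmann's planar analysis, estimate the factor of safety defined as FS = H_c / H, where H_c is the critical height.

FS = 1.17

H_c = (4c'/γ) · sinβ cosφ' / [1 − cos(β − φ')]
    = (4·42.7/19.3) · sin73.5°·cos28.6° / [1 − cos44.9°]
    = 8.850 · 0.8418 / 0.2917 = 25.54 m
FS = H_c / H = 25.54 / 21.8 = 1.172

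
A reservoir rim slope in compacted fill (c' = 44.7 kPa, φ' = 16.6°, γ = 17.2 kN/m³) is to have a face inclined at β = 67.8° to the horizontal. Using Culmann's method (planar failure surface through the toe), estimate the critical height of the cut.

H_c = 24.70 m

Culmann's analysis gives the critical failure plane at α_cr = (β + φ')/2 = (67.8 + 16.6)/2 = 42.2°, and the critical height
H_c = (4c'/γ) · sinβ cosφ' / [1 − cos(β − φ')]
    = (4·44.7/17.2) · sin67.8°·cos16.6° / [1 − cos(51.2°)]
    = 10.395 · 0.9259·0.9583 / [1 − 0.6266]
    = 10.395 · 0.8873 / 0.3734
    = 24.70 m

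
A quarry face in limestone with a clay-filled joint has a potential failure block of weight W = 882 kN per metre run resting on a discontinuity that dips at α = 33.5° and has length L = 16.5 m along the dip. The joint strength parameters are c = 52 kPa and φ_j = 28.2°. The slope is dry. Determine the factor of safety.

FS = 2.57

Resolving the block weight along and normal to the plane and applying the Mohr–Coulomb strength on the joint:
N' = W cosα = 882·cos33.5° = 735.5 kN/m
Driving force T = W sinα = 882·sin33.5° = 486.8 kN/m
Resisting force R = c·L + N'·tanφ_j = 52·16.5 + 735.5·tan28.2° = 858.0 + 394.4 = 1252.4 kN/m
FS = R / T = 1252.4 / 486.8 = 2.573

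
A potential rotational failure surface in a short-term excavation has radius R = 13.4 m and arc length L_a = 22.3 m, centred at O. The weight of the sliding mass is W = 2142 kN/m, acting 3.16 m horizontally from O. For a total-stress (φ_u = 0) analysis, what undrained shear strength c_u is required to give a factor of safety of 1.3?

FS = c_u·L_a·R / (W·d), so c_u = FS·W·d / (L_a·R).
c_u = 1.3·2142·3.16 / (22.30·13.4) = 8799.3 / 298.82 = 29.45 kPa

c_u = 29.4 kPa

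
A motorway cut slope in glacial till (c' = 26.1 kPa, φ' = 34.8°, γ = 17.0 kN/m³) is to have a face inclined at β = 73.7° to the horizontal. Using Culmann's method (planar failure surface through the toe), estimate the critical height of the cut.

Culmann's analysis gives the critical failure plane at α_cr = (β + φ')/2 = (73.7 + 34.8)/2 = 54.2°, and the critical height
H_c = (4c'/γ) · sinβ cosφ' / [1 − cos(β − φ')]
    = (4·26.1/17.0) · sin73.7°·cos34.8° / [1 − cos(38.9°)]
    = 6.141 · 0.9598·0.8211 / [1 − 0.7782]
    = 6.141 · 0.7881 / 0.2218
    = 21.83 m

H_c = 21.83 m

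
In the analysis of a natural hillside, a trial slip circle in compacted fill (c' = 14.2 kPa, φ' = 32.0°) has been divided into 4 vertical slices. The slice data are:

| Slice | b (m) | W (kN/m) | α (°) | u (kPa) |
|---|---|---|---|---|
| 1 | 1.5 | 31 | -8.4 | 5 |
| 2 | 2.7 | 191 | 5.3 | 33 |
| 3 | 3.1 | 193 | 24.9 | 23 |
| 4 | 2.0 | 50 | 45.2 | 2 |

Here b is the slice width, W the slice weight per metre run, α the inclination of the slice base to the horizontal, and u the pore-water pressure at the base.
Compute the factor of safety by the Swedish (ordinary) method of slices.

FS = 2.35

Ordinary method of slices: FS = Σ[c'·Δl_i + (W_i cosα_i − u_i·Δl_i)·tanφ'] / Σ W_i sinα_i, with Δl_i = b_i / cosα_i.
Slice 1: Δl = 1.5/cos(-8.4°) = 1.516 m; N'_1 = 31·cos(-8.4°) − 5·1.516 = 23.1; c'Δl = 21.53; W sinα = -4.5
Slice 2: Δl = 2.7/cos5.3° = 2.712 m; N'_2 = 191·cos5.3° − 33·2.712 = 100.7; c'Δl = 38.50; W sinα = 17.6
Slice 3: Δl = 3.1/cos24.9° = 3.418 m; N'_3 = 193·cos24.9° − 23·3.418 = 96.5; c'Δl = 48.53; W sinα = 81.3
Slice 4: Δl = 2.0/cos45.2° = 2.838 m; N'_4 = 50·cos45.2° − 2·2.838 = 29.6; c'Δl = 40.30; W sinα = 35.5
Σc'Δl = 148.9 kN/m; ΣN' = 249.8 kN/m; ΣW sinα = 129.9 kN/m
Resisting = 148.9 + 249.8·tan32.0° = 148.9 + 156.1 = 305.0 kN/m
FS = 305.0 / 129.9 = 2.349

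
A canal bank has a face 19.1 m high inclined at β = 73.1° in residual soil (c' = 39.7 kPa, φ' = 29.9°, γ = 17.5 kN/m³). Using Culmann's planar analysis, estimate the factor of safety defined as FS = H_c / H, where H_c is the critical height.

FS = 1.45

H_c = (4c'/γ) · sinβ cosφ' / [1 − cos(β − φ')]
    = (4·39.7/17.5) · sin73.1°·cos29.9° / [1 − cos43.2°]
    = 9.074 · 0.8295 / 0.2710 = 27.77 m
FS = H_c / H = 27.77 / 19.1 = 1.454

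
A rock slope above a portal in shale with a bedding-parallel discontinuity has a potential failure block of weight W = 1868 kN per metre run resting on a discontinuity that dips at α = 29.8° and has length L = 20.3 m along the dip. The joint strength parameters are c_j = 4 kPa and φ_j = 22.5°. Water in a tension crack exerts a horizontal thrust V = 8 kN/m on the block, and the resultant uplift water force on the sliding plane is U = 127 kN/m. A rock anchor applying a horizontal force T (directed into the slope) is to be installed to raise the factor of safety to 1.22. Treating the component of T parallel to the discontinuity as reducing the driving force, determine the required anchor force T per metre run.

Resolving forces along and normal to the sliding plane, with the horizontal anchor force T adding T·sinα to the effective normal force and T·cosα acting up the plane against the driving force:
FS = [c_jL + (W cosα − U − V sinα + T sinα) tanφ_j] / [W sinα + V cosα − T cosα]
Without the anchor: N' = 1490.0 kN/m, driving T_d = 935.3 kN/m, resisting R = 4·20.3 + 1490.0·tan22.5° = 698.4 kN/m, FS = 0.75.
Setting FS = 1.22 and solving for T:
1.22·(935.3 − T cos29.8°) = 698.4 + T sin29.8°·tan22.5°
T·(sin29.8°·tan22.5° + 1.22·cos29.8°) = 1.22·935.3 − 698.4
T·(0.4970·0.4142 + 1.22·0.8678) = 1141.1 − 698.4 = 442.7
T·1.2645 = 442.7
T = 350.1 kN/m

T = 350 kN/m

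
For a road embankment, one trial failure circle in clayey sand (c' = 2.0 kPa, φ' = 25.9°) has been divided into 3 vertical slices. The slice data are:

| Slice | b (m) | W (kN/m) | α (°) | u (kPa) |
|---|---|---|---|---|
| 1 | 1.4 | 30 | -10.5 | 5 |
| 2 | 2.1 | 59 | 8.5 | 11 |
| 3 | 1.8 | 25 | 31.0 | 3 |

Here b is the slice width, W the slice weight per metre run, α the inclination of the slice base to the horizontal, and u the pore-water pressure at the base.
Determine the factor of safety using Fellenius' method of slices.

FS = 2.88

Ordinary method of slices: FS = Σ[c'·Δl_i + (W_i cosα_i − u_i·Δl_i)·tanφ'] / Σ W_i sinα_i, with Δl_i = b_i / cosα_i.
Slice 1: Δl = 1.4/cos(-10.5°) = 1.424 m; N'_1 = 30·cos(-10.5°) − 5·1.424 = 22.4; c'Δl = 2.85; W sinα = -5.5
Slice 2: Δl = 2.1/cos8.5° = 2.123 m; N'_2 = 59·cos8.5° − 11·2.123 = 35.0; c'Δl = 4.25; W sinα = 8.7
Slice 3: Δl = 1.8/cos31.0° = 2.100 m; N'_3 = 25·cos31.0° − 3·2.100 = 15.1; c'Δl = 4.20; W sinα = 12.9
Σc'Δl = 11.3 kN/m; ΣN' = 72.5 kN/m; ΣW sinα = 16.1 kN/m
Resisting = 11.3 + 72.5·tan25.9° = 11.3 + 35.2 = 46.5 kN/m
FS = 46.5 / 16.1 = 2.883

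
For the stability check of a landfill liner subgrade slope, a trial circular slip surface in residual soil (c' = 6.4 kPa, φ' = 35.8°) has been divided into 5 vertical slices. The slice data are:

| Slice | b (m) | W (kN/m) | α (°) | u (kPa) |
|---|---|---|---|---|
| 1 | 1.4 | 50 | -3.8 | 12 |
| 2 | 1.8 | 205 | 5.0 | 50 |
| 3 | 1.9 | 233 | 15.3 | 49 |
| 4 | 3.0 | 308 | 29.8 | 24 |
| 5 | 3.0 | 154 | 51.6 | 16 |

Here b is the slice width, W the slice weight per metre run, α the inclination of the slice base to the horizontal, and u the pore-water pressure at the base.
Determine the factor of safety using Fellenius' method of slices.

Ordinary method of slices: FS = Σ[c'·Δl_i + (W_i cosα_i − u_i·Δl_i)·tanφ'] / Σ W_i sinα_i, with Δl_i = b_i / cosα_i.
Slice 1: Δl = 1.4/cos(-3.8°) = 1.403 m; N'_1 = 50·cos(-3.8°) − 12·1.403 = 33.1; c'Δl = 8.98; W sinα = -3.3
Slice 2: Δl = 1.8/cos5.0° = 1.807 m; N'_2 = 205·cos5.0° − 50·1.807 = 113.9; c'Δl = 11.56; W sinα = 17.9
Slice 3: Δl = 1.9/cos15.3° = 1.970 m; N'_3 = 233·cos15.3° − 49·1.970 = 128.2; c'Δl = 12.61; W sinα = 61.5
Slice 4: Δl = 3.0/cos29.8° = 3.457 m; N'_4 = 308·cos29.8° − 24·3.457 = 184.3; c'Δl = 22.13; W sinα = 153.1
Slice 5: Δl = 3.0/cos51.6° = 4.830 m; N'_5 = 154·cos51.6° − 16·4.830 = 18.4; c'Δl = 30.91; W sinα = 120.7
Σc'Δl = 86.2 kN/m; ΣN' = 477.8 kN/m; ΣW sinα = 349.8 kN/m
Resisting = 86.2 + 477.8·tan35.8° = 86.2 + 344.6 = 430.8 kN/m
FS = 430.8 / 349.8 = 1.232

FS = 1.23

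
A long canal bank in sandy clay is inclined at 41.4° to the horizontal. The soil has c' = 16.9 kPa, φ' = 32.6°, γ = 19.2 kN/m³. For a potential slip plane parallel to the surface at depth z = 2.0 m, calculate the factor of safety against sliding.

For an infinite slope with a slip plane parallel to the surface (no pore pressure): FS = [c' + γz cos²β tanφ'] / [γz sinβ cosβ].
γz = 19.2·2.0 = 38.40 kN/m²
Numerator = 16.9 + 38.40·cos²41.4°·tan32.6° = 16.9 + 38.40·0.5627·0.6395 = 30.718 kPa
Denominator = 38.40·sin41.4°·cos41.4° = 38.40·0.6613·0.7501 = 19.049 kPa
FS = 30.718 / 19.049 = 1.613

FS = 1.61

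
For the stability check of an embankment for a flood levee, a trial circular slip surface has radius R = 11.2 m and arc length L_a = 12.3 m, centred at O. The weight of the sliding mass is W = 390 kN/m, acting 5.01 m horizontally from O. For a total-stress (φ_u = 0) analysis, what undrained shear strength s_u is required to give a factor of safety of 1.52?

FS = s_u·L_a·R / (W·d), so s_u = FS·W·d / (L_a·R).
s_u = 1.52·390·5.01 / (12.30·11.2) = 2969.9 / 137.76 = 21.56 kPa

s_u = 21.6 kPa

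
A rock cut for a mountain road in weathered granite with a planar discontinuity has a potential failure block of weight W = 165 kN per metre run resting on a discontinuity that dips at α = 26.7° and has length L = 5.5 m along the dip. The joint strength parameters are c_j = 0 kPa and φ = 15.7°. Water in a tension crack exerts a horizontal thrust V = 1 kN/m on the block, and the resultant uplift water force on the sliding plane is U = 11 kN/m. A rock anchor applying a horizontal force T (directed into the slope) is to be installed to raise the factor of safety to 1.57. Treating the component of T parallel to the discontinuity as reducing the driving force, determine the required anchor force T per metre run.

T = 52 kN/m

Resolving forces along and normal to the sliding plane, with the horizontal anchor force T adding T·sinα to the effective normal force and T·cosα acting up the plane against the driving force:
FS = [c_jL + (W cosα − U − V sinα + T sinα) tanφ] / [W sinα + V cosα − T cosα]
Without the anchor: N' = 136.0 kN/m, driving T_d = 75.0 kN/m, resisting R = 0·5.5 + 136.0·tan15.7° = 38.2 kN/m, FS = 0.51.
Setting FS = 1.57 and solving for T:
1.57·(75.0 − T cos26.7°) = 38.2 + T sin26.7°·tan15.7°
T·(sin26.7°·tan15.7° + 1.57·cos26.7°) = 1.57·75.0 − 38.2
T·(0.4493·0.2811 + 1.57·0.8934) = 117.8 − 38.2 = 79.6
T·1.5289 = 79.6
T = 52.1 kN/m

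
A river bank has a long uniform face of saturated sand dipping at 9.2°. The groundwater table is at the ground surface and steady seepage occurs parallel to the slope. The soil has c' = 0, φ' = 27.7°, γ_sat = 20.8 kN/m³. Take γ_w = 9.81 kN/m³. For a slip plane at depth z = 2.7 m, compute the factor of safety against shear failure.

With seepage parallel to the slope and the water table at the surface, the effective normal stress on the slip plane uses the buoyant unit weight γ' = γ_sat − γ_w while the driving shear stress uses γ_sat:
FS = [c' + γ' z cos²β tanφ'] / [γ_sat z sinβ cosβ]
(For c' = 0 this reduces to FS = (γ'/γ_sat)·tanφ'/tanβ.)
γ' = 20.8 − 9.81 = 10.99 kN/m³
Numerator = 0.0 + 10.99·2.7·cos²9.2°·tan27.7° = 0.0 + 10.99·2.7·0.9744·0.5250 = 15.180 kPa
Denominator = 20.8·2.7·sin9.2°·cos9.2° = 20.8·2.7·0.1599·0.9871 = 8.863 kPa
FS = 15.180 / 8.863 = 1.713

FS = 1.71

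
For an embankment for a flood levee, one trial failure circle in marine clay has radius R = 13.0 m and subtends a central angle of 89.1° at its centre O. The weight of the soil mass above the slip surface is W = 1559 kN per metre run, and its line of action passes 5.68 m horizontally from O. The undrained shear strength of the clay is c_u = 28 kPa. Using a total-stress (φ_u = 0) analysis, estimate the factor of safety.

FS = 0.83

Taking moments about the centre O, the resisting moment is provided by the undrained shear strength acting along the arc:
Arc length L_a = R·θ = 13.0·(89.1°·π/180) = 13.0·1.5551 = 20.22 m
M_R = c_u·L_a·R = 28·20.22·13.0 = 7358.7 kN·m/m
M_D = W·d = 1559·5.68 = 8855.1 kN·m/m
FS = M_R / M_D = 7358.7 / 8855.1 = 0.831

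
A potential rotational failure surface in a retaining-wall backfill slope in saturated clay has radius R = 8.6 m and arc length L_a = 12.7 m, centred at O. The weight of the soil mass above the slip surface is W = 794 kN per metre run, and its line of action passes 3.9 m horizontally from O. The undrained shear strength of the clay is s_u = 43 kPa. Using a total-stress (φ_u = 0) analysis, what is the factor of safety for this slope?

Taking moments about the centre O, the resisting moment is provided by the undrained shear strength acting along the arc:
M_R = s_u·L_a·R = 43·12.70·8.6 = 4696.5 kN·m/m
M_D = W·d = 794·3.9 = 3096.6 kN·m/m
FS = M_R / M_D = 4696.5 / 3096.6 = 1.517

FS = 1.52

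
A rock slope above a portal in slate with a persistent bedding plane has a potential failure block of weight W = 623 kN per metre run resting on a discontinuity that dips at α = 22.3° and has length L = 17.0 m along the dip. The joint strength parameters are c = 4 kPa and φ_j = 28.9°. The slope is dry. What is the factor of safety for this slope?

FS = 1.63

Resolving the block weight along and normal to the plane and applying the Mohr–Coulomb strength on the joint:
N' = W cosα = 623·cos22.3° = 576.4 kN/m
Driving force T = W sinα = 623·sin22.3° = 236.4 kN/m
Resisting force R = c·L + N'·tanφ_j = 4·17.0 + 576.4·tan28.9° = 68.0 + 318.2 = 386.2 kN/m
FS = R / T = 386.2 / 236.4 = 1.634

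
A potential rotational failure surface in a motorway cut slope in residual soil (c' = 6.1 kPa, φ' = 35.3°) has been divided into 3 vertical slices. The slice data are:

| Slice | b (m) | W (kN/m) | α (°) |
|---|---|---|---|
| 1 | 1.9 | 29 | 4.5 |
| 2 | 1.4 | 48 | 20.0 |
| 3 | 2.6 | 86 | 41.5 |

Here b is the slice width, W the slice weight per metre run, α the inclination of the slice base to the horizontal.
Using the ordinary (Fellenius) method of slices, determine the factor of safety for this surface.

FS = 1.85

Ordinary method of slices: FS = Σ[c'·Δl_i + (W_i cosα_i)·tanφ'] / Σ W_i sinα_i, with Δl_i = b_i / cosα_i.
Slice 1: Δl = 1.9/cos4.5° = 1.906 m; N'_1 = 29·cos4.5° = 28.9; c'Δl = 11.63; W sinα = 2.3
Slice 2: Δl = 1.4/cos20.0° = 1.490 m; N'_2 = 48·cos20.0° = 45.1; c'Δl = 9.09; W sinα = 16.4
Slice 3: Δl = 2.6/cos41.5° = 3.472 m; N'_3 = 86·cos41.5° = 64.4; c'Δl = 21.18; W sinα = 57.0
Σc'Δl = 41.9 kN/m; ΣN' = 138.4 kN/m; ΣW sinα = 75.7 kN/m
Resisting = 41.9 + 138.4·tan35.3° = 41.9 + 98.0 = 139.9 kN/m
FS = 139.9 / 75.7 = 1.849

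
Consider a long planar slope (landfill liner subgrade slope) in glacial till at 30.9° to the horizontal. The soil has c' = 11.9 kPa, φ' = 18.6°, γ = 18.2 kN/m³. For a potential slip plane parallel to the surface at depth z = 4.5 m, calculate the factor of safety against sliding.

For an infinite slope with a slip plane parallel to the surface (no pore pressure): FS = [c' + γz cos²β tanφ'] / [γz sinβ cosβ].
γz = 18.2·4.5 = 81.90 kN/m²
Numerator = 11.9 + 81.90·cos²30.9°·tan18.6° = 11.9 + 81.90·0.7363·0.3365 = 32.194 kPa
Denominator = 81.90·sin30.9°·cos30.9° = 81.90·0.5135·0.8581 = 36.089 kPa
FS = 32.194 / 36.089 = 0.892

FS = 0.89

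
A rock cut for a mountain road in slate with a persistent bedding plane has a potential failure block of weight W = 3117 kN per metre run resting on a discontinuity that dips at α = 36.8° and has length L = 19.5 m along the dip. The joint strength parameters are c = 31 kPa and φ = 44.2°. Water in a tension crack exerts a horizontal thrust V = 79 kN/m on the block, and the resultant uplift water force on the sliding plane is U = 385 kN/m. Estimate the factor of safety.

Resolving the block weight along and normal to the plane and applying the Mohr–Coulomb strength on the joint:
N' = W cosα − U − V sinα = 3117·cos36.8° − 385 − 79·sin36.8° = 2063.6 kN/m
Driving force T = W sinα + V cosα = 3117·sin36.8° + 79·cos36.8° = 1930.4 kN/m
Resisting force R = c·L + N'·tanφ = 31·19.5 + 2063.6·tan44.2° = 604.5 + 2006.7 = 2611.2 kN/m
FS = R / T = 2611.2 / 1930.4 = 1.353

FS = 1.35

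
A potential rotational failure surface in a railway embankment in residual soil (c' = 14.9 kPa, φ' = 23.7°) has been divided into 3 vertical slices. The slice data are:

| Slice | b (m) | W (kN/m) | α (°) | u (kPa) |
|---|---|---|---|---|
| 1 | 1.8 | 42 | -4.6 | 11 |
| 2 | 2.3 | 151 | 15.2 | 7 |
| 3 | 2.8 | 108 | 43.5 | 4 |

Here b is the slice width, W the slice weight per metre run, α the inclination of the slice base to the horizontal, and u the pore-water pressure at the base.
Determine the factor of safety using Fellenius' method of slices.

FS = 1.93

Ordinary method of slices: FS = Σ[c'·Δl_i + (W_i cosα_i − u_i·Δl_i)·tanφ'] / Σ W_i sinα_i, with Δl_i = b_i / cosα_i.
Slice 1: Δl = 1.8/cos(-4.6°) = 1.806 m; N'_1 = 42·cos(-4.6°) − 11·1.806 = 22.0; c'Δl = 26.91; W sinα = -3.4
Slice 2: Δl = 2.3/cos15.2° = 2.383 m; N'_2 = 151·cos15.2° − 7·2.383 = 129.0; c'Δl = 35.51; W sinα = 39.6
Slice 3: Δl = 2.8/cos43.5° = 3.860 m; N'_3 = 108·cos43.5° − 4·3.860 = 62.9; c'Δl = 57.52; W sinα = 74.3
Σc'Δl = 119.9 kN/m; ΣN' = 213.9 kN/m; ΣW sinα = 110.6 kN/m
Resisting = 119.9 + 213.9·tan23.7° = 119.9 + 93.9 = 213.8 kN/m
FS = 213.8 / 110.6 = 1.934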